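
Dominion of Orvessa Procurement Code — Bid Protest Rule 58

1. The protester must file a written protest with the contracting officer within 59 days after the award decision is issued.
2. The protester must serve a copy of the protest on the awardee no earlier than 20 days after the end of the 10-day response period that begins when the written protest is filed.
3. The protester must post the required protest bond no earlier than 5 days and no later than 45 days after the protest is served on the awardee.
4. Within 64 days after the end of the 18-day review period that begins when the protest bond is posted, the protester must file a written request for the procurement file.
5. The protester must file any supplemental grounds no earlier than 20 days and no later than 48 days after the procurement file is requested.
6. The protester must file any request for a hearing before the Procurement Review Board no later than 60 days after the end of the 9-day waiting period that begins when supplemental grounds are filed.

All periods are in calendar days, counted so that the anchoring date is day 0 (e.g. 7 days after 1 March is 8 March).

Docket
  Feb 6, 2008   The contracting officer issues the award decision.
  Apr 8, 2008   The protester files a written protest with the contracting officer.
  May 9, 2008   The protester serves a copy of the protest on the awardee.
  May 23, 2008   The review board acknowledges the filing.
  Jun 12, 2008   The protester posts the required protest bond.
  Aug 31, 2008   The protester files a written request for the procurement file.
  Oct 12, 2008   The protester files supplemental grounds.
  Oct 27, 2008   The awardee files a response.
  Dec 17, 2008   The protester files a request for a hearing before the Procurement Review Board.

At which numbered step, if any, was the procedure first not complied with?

(1) due by Feb 6, 2008 + 59 days = Apr 5, 2008; Apr 8, 2008 misses that deadline by 3 days.
The analysis stops there.

Step 1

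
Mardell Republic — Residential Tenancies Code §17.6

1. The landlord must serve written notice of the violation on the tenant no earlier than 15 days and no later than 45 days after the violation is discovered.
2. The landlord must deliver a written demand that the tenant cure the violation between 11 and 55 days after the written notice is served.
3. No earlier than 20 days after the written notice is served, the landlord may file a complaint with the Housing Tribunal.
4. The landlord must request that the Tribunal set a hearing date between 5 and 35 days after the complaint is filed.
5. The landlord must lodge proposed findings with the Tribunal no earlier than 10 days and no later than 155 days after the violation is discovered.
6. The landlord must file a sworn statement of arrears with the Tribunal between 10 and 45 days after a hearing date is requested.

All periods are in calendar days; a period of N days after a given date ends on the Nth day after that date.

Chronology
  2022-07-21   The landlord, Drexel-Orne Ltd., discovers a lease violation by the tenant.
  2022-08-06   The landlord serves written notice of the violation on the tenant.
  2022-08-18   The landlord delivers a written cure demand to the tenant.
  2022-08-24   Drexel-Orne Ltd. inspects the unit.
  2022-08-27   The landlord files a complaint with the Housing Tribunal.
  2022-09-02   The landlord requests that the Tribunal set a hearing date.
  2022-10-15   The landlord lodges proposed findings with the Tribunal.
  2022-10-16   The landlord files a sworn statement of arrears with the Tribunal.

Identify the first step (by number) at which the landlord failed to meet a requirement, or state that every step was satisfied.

(1) the permitted window runs from 2022-07-21 + 15 = 2022-08-05 to 2022-07-21 + 45 = 2022-09-04; 2022-08-06 falls inside that range.
(2) the permitted window runs from 2022-08-06 + 11 = 2022-08-17 to 2022-08-06 + 55 = 2022-09-30; done 2022-08-18 — within the window.
(3) permitted from 2022-08-06 + 20 days = 2022-08-26 onward; done 2022-08-27 — permitted.
(4) the permitted window runs from 2022-08-27 + 5 = 2022-09-01 to 2022-08-27 + 35 = 2022-10-01; 2022-09-02 falls inside that range.
(5) the permitted window runs from 2022-07-21 + 10 = 2022-07-31 to 2022-07-21 + 155 = 2022-12-23; done 2022-10-15 — within the window.
(6) the permitted window runs from 2022-09-02 + 10 = 2022-09-12 to 2022-09-02 + 45 = 2022-10-17; done 2022-10-16, which is between those dates.

None — every step was satisfied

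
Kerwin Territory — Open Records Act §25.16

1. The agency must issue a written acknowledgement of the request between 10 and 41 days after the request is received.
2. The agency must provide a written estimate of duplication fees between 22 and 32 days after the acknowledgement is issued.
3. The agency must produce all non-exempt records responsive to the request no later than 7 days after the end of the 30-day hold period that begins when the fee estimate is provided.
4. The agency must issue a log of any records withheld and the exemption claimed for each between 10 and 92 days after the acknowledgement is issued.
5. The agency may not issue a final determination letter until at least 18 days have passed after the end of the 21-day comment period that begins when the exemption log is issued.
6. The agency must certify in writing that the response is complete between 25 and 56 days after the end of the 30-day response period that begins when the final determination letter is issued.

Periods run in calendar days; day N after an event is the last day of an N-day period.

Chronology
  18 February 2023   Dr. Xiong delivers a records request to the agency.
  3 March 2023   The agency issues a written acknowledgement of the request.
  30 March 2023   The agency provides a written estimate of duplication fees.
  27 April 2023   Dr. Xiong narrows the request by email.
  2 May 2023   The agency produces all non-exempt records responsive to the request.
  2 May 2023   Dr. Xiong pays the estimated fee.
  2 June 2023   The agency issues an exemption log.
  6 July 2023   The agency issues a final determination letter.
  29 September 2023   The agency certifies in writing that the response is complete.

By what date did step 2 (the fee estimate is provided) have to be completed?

4 April 2023

Step 2 runs from 3 March 2023, when the acknowledgement is issued. The window is 22–32 days after 3 March 2023; it closes on 4 April 2023.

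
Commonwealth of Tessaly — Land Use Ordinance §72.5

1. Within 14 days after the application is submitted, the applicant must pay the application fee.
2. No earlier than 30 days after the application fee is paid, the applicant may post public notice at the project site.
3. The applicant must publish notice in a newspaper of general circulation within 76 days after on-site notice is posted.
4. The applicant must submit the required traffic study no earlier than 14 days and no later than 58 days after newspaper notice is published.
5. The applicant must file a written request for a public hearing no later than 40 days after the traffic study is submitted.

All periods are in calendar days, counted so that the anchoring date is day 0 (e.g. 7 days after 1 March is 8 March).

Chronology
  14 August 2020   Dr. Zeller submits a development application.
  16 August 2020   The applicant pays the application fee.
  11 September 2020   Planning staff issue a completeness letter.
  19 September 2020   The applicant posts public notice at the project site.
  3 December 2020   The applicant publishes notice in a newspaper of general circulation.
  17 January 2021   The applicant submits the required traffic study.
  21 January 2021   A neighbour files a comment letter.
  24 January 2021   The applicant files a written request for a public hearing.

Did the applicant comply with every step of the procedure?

Yes

Step 1 — counting 14 days from 14 August 2020 (when the application is submitted) gives a deadline of 28 August 2020; 16 August 2020 is within that limit.
Step 2 — must wait 30 days from 16 August 2020 (when the application fee is paid), so not before 15 September 2020; 19 September 2020 is on or after that date.
Step 3 — counting 76 days from 19 September 2020 (when on-site notice is posted) gives a deadline of 4 December 2020; 3 December 2020 is within that limit.
Step 4 — 14 and 58 days from 3 December 2020 (when newspaper notice is published) are 17 December 2020 and 30 January 2021 respectively; 17 January 2021 falls inside that range.
Step 5 — counting 40 days from 17 January 2021 (when the traffic study is submitted) gives a deadline of 26 February 2021; done 24 January 2021 — timely.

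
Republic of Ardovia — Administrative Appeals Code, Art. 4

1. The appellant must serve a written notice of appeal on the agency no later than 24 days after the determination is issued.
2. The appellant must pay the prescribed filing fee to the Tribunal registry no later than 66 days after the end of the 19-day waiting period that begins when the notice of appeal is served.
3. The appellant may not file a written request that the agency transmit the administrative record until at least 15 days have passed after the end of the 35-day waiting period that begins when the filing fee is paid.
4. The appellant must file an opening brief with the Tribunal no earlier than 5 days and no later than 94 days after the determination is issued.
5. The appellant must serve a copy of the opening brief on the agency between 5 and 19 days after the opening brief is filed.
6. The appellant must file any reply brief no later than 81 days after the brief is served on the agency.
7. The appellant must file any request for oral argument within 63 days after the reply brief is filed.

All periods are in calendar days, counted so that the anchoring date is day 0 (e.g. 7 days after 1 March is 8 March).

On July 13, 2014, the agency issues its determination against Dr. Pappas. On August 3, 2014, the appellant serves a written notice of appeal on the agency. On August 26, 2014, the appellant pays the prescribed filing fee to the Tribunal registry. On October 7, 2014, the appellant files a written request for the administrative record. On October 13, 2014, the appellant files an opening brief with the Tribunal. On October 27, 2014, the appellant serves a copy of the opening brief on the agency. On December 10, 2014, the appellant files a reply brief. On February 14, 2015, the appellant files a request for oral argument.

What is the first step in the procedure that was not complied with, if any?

Step 3

(1) due by July 13, 2014 + 24 days = August 6, 2014; August 3, 2014 is within that limit.
(2) due by August 22, 2014 + 66 days = October 27, 2014; done August 26, 2014 — timely.
(3) permitted from September 30, 2014 + 15 days = October 15, 2014 onward; acted on October 7, 2014, 8 days prematurely.
The procedure was therefore not followed at step 3.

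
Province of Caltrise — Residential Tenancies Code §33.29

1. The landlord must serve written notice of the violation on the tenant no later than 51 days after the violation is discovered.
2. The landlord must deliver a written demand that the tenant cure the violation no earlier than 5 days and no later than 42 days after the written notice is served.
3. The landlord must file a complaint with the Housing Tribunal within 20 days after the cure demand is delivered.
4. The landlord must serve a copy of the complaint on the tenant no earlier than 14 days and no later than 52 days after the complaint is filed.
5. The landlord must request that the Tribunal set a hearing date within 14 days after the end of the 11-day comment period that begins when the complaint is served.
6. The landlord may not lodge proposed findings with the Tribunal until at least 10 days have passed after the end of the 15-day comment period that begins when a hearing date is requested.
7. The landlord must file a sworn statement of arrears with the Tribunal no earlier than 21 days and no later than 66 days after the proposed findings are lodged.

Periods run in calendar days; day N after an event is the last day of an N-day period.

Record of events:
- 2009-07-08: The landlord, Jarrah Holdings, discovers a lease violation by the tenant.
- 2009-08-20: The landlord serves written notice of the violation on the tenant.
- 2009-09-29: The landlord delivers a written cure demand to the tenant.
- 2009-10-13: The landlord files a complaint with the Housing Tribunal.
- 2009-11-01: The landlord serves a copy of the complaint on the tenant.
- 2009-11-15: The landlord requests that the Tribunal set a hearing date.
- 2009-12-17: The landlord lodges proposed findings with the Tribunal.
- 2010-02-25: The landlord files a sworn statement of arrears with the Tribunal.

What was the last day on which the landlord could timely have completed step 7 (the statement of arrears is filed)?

2010-02-21

Step 7 runs from 2009-12-17, when the proposed findings are lodged. The window is 21–66 days after 2009-12-17; it closes on 2010-02-21.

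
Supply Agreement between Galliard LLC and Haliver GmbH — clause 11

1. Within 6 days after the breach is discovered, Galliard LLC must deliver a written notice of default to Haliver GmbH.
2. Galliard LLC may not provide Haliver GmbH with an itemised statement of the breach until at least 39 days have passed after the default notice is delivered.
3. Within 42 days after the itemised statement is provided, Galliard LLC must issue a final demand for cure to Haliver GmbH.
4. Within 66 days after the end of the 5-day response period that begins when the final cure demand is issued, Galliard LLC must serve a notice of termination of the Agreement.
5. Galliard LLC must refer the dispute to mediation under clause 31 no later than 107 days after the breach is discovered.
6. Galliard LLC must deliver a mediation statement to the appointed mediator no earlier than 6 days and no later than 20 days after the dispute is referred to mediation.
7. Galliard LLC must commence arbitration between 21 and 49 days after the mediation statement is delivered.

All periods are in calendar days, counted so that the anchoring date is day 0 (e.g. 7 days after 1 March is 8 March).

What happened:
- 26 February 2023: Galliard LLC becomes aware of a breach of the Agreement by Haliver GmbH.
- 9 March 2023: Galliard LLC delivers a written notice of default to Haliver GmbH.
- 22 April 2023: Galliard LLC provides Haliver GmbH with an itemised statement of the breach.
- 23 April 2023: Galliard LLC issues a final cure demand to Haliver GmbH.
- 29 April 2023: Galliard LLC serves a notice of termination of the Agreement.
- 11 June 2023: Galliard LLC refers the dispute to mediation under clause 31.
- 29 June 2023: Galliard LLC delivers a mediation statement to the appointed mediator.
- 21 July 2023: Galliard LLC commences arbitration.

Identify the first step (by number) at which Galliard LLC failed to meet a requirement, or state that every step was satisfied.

Step 1

Step 1: 6 days after 26 February 2023 (when the breach is discovered) is 4 March 2023; 9 March 2023 misses that deadline by 5 days.
No need to go further; step 1 was not satisfied.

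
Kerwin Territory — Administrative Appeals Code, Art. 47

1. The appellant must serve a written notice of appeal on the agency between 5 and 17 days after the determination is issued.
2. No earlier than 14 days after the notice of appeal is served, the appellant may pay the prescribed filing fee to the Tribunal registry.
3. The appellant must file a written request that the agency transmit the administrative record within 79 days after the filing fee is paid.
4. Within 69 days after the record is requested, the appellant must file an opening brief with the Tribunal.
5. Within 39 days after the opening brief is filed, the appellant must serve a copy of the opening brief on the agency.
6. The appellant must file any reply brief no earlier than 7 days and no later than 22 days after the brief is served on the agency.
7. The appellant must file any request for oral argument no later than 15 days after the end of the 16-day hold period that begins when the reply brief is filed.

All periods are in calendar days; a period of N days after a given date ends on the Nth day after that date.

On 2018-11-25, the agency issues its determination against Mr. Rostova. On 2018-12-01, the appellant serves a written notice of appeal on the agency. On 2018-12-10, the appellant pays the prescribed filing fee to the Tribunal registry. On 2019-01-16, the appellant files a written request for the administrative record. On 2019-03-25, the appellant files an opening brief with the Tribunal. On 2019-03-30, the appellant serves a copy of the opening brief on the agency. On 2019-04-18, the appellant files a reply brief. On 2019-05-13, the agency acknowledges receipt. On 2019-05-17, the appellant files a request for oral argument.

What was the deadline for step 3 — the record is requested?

Step 3 runs from 2018-12-10, when the filing fee is paid. 79 days after 2018-12-10 is 2019-02-27.

2019-02-27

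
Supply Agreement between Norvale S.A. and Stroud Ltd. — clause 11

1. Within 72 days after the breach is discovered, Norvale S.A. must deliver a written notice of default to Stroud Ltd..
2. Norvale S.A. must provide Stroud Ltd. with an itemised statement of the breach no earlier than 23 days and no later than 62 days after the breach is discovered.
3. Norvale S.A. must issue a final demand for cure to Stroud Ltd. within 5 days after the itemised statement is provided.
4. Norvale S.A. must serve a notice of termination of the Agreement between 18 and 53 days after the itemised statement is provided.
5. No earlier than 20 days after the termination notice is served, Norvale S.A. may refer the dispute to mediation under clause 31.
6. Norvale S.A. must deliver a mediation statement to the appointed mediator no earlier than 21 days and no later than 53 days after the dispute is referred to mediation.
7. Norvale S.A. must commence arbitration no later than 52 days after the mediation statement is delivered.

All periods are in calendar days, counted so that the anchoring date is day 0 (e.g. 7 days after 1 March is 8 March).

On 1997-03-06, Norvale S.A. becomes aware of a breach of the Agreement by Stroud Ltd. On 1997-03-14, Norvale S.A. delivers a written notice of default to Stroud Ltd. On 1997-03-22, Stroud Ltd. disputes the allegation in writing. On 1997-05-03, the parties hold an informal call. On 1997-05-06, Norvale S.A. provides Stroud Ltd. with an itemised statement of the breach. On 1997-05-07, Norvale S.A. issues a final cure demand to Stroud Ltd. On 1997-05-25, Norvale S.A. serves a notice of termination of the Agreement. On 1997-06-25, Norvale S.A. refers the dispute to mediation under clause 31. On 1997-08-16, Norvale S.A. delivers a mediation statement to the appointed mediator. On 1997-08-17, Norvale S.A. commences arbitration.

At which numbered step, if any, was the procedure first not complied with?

Step 1 — counting 72 days from 1997-03-06 (when the breach is discovered) gives a deadline of 1997-05-17; 1997-03-14 is within that limit.
Step 2 — 23 and 62 days from 1997-03-06 (when the breach is discovered) are 1997-03-29 and 1997-05-07 respectively; done 1997-05-06 — within the window.
Step 3 — counting 5 days from 1997-05-06 (when the itemised statement is provided) gives a deadline of 1997-05-11; completed 1997-05-07, before the deadline.
Step 4 — 18 and 53 days from 1997-05-06 (when the itemised statement is provided) are 1997-05-24 and 1997-06-28 respectively; done 1997-05-25, which is between those dates.
Step 5 — must wait 20 days from 1997-05-25 (when the termination notice is served), so not before 1997-06-14; done 1997-06-25 — permitted.
Step 6 — 21 and 53 days from 1997-06-25 (when the dispute is referred to mediation) are 1997-07-16 and 1997-08-17 respectively; done 1997-08-16, which is between those dates.
Step 7 — counting 52 days from 1997-08-16 (when the mediation statement is delivered) gives a deadline of 1997-10-07; done 1997-08-17 — timely.

None — every step was satisfied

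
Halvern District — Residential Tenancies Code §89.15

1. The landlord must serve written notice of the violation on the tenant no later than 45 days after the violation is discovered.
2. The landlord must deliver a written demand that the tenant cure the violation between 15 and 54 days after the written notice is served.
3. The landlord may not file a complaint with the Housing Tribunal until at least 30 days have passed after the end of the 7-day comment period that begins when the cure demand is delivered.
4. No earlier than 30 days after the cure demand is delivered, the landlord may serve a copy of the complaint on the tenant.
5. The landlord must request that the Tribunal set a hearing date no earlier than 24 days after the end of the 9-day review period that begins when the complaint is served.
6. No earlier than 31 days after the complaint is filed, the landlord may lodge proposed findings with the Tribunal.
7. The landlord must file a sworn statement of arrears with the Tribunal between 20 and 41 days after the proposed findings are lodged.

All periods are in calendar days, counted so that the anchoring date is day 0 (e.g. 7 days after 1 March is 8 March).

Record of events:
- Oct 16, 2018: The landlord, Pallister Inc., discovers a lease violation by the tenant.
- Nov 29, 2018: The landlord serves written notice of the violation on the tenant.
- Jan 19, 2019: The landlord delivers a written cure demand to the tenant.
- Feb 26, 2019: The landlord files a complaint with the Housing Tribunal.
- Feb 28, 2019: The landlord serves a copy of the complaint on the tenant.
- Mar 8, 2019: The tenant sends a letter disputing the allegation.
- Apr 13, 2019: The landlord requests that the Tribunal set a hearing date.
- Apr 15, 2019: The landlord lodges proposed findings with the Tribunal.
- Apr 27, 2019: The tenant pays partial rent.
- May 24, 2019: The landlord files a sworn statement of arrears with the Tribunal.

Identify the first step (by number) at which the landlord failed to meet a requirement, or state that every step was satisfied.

None — every step was satisfied

Step 1: 45 days after Oct 16, 2018 (when the violation is discovered) is Nov 30, 2018; completed Nov 29, 2018, before the deadline.
Step 2: the window is 15–54 days after Nov 29, 2018 (when the written notice is served), so Dec 14, 2018 through Jan 22, 2019; done Jan 19, 2019, which is between those dates.
Step 3: the earliest permitted date is 30 days after Jan 26, 2019 (end of the 7-day comment period, which began when the cure demand is delivered on Jan 19, 2019), i.e. Feb 25, 2019; done Feb 26, 2019 — permitted.
Step 4: the earliest permitted date is 30 days after Jan 19, 2019 (when the cure demand is delivered), i.e. Feb 18, 2019; done Feb 28, 2019 — permitted.
Step 5: the earliest permitted date is 24 days after Mar 9, 2019 (end of the 9-day review period, which began when the complaint is served on Feb 28, 2019), i.e. Apr 2, 2019; Apr 13, 2019 is on or after that date.
Step 6: the earliest permitted date is 31 days after Feb 26, 2019 (when the complaint is filed), i.e. Mar 29, 2019; done Apr 15, 2019, after the minimum wait.
Step 7: the window is 20–41 days after Apr 15, 2019 (when the proposed findings are lodged), so May 5, 2019 through May 26, 2019; May 24, 2019 falls inside that range.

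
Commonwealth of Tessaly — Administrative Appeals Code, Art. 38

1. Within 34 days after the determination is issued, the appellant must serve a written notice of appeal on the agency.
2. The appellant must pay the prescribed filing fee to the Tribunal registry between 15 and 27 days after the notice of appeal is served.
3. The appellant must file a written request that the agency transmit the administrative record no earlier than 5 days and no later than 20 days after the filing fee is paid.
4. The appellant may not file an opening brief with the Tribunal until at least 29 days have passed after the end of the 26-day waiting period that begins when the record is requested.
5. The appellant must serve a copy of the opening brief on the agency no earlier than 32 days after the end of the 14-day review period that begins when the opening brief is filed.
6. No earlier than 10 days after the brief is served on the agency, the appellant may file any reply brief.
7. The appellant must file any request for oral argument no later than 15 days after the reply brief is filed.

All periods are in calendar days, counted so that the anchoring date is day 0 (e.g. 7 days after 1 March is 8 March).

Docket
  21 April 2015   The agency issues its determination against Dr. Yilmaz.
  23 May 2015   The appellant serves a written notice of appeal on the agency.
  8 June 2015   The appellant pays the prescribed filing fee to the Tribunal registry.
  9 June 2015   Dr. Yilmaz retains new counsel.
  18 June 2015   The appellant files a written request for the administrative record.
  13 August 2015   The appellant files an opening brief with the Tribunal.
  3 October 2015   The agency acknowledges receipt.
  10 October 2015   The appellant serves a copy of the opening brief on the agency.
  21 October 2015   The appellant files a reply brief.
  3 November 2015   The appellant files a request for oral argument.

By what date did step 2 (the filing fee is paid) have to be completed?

19 June 2015

Step 2 runs from 23 May 2015, when the notice of appeal is served. The window is 15–27 days after 23 May 2015; it closes on 19 June 2015.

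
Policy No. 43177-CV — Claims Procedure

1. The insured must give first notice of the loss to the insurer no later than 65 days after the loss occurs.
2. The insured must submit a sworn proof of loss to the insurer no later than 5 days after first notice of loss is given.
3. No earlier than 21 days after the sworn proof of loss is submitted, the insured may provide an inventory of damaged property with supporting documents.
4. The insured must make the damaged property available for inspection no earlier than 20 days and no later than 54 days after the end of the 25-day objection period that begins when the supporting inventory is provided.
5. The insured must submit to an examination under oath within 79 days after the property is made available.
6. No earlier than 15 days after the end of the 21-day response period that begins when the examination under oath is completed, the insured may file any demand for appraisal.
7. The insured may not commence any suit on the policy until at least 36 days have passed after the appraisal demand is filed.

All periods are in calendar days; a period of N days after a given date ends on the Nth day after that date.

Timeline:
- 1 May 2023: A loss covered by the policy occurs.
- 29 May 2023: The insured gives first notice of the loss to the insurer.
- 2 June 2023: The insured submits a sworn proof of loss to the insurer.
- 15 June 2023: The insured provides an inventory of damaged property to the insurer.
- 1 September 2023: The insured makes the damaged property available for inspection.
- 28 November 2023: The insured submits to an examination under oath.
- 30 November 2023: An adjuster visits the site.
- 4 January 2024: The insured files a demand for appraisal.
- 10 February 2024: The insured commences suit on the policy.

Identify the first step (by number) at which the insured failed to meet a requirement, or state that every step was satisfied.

Step 1: 65 days after 1 May 2023 (when the loss occurs) is 5 July 2023; completed 29 May 2023, before the deadline.
Step 2: 5 days after 29 May 2023 (when first notice of loss is given) is 3 June 2023; 2 June 2023 is within that limit.
Step 3: the earliest permitted date is 21 days after 2 June 2023 (when the sworn proof of loss is submitted), i.e. 23 June 2023; acted on 15 June 2023, 8 days prematurely.
That is the first point of non-compliance.

Step 3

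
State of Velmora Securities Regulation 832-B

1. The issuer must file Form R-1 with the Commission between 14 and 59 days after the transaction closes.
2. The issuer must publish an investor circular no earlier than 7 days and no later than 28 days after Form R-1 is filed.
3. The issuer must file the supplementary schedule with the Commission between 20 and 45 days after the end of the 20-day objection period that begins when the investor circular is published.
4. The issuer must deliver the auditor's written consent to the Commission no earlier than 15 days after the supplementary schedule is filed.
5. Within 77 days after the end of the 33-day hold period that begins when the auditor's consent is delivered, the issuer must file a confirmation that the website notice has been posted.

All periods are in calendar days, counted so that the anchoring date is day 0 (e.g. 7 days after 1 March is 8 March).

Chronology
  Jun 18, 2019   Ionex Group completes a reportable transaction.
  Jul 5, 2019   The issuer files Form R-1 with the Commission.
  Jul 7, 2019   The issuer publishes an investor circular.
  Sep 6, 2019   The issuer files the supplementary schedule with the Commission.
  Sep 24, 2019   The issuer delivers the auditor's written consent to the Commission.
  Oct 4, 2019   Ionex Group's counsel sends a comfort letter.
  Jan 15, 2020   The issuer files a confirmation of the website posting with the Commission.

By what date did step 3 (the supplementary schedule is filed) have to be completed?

Sep 10, 2019

The investor circular is published on Jul 7, 2019; the 20-day objection period therefore ends Jul 27, 2019, and step 3 runs from that date. The window is 20–45 days after Jul 27, 2019; it closes on Sep 10, 2019.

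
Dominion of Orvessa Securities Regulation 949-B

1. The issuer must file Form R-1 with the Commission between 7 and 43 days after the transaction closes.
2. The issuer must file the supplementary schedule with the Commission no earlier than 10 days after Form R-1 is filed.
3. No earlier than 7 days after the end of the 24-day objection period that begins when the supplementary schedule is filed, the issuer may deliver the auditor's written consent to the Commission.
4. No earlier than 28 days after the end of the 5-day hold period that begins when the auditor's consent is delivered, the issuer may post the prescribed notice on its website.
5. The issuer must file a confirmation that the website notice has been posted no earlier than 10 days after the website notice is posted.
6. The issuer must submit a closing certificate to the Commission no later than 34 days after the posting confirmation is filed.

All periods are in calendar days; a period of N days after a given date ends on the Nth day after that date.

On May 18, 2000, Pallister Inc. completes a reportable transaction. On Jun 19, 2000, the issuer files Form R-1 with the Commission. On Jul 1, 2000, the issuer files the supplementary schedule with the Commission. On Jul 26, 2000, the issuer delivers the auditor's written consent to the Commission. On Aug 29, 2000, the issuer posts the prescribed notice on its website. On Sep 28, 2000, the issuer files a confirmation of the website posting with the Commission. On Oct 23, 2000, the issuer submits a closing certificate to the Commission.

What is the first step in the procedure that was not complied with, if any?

Step 3

Step 1 — 7 and 43 days from May 18, 2000 (when the transaction closes) are May 25, 2000 and Jun 30, 2000 respectively; done Jun 19, 2000 — within the window.
Step 2 — must wait 10 days from Jun 19, 2000 (when Form R-1 is filed), so not before Jun 29, 2000; done Jul 1, 2000, after the minimum wait.
Step 3 — must wait 7 days from Jul 25, 2000 (end of the 24-day objection period, which began when the supplementary schedule is filed on Jul 1, 2000), so not before Aug 1, 2000; done Jul 26, 2000 — 6 days too early.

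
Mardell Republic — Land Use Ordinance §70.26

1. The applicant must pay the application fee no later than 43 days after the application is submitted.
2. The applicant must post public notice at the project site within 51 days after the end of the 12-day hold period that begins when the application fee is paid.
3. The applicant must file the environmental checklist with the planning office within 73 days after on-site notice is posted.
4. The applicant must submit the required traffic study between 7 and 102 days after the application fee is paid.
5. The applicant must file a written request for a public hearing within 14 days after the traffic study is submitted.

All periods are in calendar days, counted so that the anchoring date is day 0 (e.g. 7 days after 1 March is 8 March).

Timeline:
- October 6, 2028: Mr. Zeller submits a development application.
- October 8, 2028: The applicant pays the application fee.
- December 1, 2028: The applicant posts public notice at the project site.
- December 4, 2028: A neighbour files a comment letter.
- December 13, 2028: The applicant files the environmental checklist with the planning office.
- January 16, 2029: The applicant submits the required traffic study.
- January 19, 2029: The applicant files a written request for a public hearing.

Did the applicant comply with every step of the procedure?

Yes

Step 1 — counting 43 days from October 6, 2028 (when the application is submitted) gives a deadline of November 18, 2028; done October 8, 2028 — timely.
Step 2 — counting 51 days from October 20, 2028 (end of the 12-day hold period, which began when the application fee is paid on October 8, 2028) gives a deadline of December 10, 2028; completed December 1, 2028, before the deadline.
Step 3 — counting 73 days from December 1, 2028 (when on-site notice is posted) gives a deadline of February 12, 2029; done December 13, 2028 — timely.
Step 4 — 7 and 102 days from October 8, 2028 (when the application fee is paid) are October 15, 2028 and January 18, 2029 respectively; done January 16, 2029, which is between those dates.
Step 5 — counting 14 days from January 16, 2029 (when the traffic study is submitted) gives a deadline of January 30, 2029; January 19, 2029 is within that limit.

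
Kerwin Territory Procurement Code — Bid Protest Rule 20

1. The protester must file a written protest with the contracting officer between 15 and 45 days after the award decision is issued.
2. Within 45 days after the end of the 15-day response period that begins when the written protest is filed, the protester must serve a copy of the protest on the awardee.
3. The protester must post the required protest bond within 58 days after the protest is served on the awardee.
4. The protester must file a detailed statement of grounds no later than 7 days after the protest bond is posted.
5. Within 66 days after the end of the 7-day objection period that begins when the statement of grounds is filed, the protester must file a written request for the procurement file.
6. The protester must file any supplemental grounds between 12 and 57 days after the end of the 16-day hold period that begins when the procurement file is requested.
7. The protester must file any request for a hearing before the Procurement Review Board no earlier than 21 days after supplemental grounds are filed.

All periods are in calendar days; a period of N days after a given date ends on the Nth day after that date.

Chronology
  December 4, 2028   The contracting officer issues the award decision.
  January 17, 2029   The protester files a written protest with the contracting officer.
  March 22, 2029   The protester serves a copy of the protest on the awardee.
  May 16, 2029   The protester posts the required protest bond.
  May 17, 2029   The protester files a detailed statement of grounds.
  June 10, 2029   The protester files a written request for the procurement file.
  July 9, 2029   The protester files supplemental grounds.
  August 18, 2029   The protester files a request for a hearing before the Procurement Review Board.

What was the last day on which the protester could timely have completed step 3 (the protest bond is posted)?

Step 3 runs from March 22, 2029, when the protest is served on the awardee. 58 days after March 22, 2029 is May 19, 2029.

May 19, 2029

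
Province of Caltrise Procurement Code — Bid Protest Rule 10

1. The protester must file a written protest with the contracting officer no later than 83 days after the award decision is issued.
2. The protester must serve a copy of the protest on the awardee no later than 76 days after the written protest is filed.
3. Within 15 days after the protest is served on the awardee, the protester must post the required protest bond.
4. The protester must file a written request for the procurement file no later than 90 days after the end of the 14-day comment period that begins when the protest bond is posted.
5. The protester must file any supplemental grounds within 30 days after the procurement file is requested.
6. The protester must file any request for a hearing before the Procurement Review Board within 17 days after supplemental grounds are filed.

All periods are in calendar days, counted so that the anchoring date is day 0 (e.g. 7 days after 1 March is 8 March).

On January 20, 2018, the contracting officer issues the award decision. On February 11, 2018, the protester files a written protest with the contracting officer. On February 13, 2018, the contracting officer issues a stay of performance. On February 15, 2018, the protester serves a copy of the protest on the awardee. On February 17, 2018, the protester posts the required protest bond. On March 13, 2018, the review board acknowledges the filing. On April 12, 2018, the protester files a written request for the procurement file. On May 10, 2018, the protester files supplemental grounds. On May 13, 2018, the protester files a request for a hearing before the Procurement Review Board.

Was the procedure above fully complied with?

Step 1: 83 days after January 20, 2018 (when the award decision is issued) is April 13, 2018; done February 11, 2018 — timely.
Step 2: 76 days after February 11, 2018 (when the written protest is filed) is April 28, 2018; February 15, 2018 is within that limit.
Step 3: 15 days after February 15, 2018 (when the protest is served on the awardee) is March 2, 2018; done February 17, 2018 — timely.
Step 4: 90 days after March 3, 2018 (end of the 14-day comment period, which began when the protest bond is posted on February 17, 2018) is June 1, 2018; April 12, 2018 is within that limit.
Step 5: 30 days after April 12, 2018 (when the procurement file is requested) is May 12, 2018; completed May 10, 2018, before the deadline.
Step 6: 17 days after May 10, 2018 (when supplemental grounds are filed) is May 27, 2018; May 13, 2018 is within that limit.

Yes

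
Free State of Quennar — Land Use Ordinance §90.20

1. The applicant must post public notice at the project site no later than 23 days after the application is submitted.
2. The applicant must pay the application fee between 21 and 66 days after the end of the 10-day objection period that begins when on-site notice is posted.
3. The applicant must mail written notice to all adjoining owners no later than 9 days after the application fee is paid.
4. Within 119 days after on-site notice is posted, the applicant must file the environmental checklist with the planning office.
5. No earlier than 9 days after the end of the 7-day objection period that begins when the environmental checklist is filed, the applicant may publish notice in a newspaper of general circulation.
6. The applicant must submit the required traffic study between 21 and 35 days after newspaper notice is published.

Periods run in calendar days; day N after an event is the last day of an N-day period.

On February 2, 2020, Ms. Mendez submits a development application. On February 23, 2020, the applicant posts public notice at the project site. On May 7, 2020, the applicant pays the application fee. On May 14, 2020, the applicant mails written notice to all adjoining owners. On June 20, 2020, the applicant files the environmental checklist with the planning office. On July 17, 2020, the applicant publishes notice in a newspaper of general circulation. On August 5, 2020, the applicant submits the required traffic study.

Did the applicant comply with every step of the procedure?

No

Step 1: 23 days after February 2, 2020 (when the application is submitted) is February 25, 2020; done February 23, 2020 — timely.
Step 2: the window is 21–66 days after March 4, 2020 (end of the 10-day objection period, which began when on-site notice is posted on February 23, 2020), so March 25, 2020 through May 9, 2020; May 7, 2020 falls inside that range.
Step 3: 9 days after May 7, 2020 (when the application fee is paid) is May 16, 2020; May 14, 2020 is within that limit.
Step 4: 119 days after February 23, 2020 (when on-site notice is posted) is June 21, 2020; June 20, 2020 is within that limit.
Step 5: the earliest permitted date is 9 days after June 27, 2020 (end of the 7-day objection period, which began when the environmental checklist is filed on June 20, 2020), i.e. July 6, 2020; July 17, 2020 is on or after that date.
Step 6: the window is 21–35 days after July 17, 2020 (when newspaper notice is published), so August 7, 2020 through August 21, 2020; August 5, 2020 is 2 days too early.
Later steps need not be reached.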